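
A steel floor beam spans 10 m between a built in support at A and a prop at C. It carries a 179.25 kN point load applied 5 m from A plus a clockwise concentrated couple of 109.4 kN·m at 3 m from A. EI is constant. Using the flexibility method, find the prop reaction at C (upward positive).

Choose R_C as the redundant. The primary structure is the cantilever fixed at A.
Free-end deflection of the primary structure under the applied loading (downward +):
  point load 179.25 at a = 5: Pa²(3L − a)/(6EI) = 18672/EI
  clockwise couple 109.4 at a = 3: M₀a(2L − a)/(2EI) = 2790/EI
  δ_0 = 21462/EI
Tip deflection under a unit load at C: L³/(3EI) = 333.3/EI.
Compatibility at C: δ_0 − R_C·δ_{CC} = 0, so R_C = 21462/333.3 = 64.38 kN.

R_C = 64.38 kN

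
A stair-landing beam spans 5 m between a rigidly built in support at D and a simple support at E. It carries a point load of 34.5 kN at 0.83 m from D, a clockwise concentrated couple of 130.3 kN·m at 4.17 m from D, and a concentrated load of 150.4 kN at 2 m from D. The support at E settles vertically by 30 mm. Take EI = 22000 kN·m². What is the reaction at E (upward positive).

R_E = 54.8 kN

Release the roller at E. Primary structure: cantilever fixed at D.
Primary-structure tip deflection at E by superposition:
  point load 34.5 at a = 0.83: Pa²(3L − a)/(6EI) = 56.13/EI
  clockwise couple 130.3 at a = 4.17: M₀a(2L − a)/(2EI) = 1584/EI
  point load 150.4 at a = 2: Pa²(3L − a)/(6EI) = 1303/EI
  δ_0 = 2943/EI
Tip deflection under a unit load at E: L³/(3EI) = 41.67/EI.
With EI = 22000 kN·m²: δ_0 = 0.13379 m and δ_{EE} = 0.001894 m/kN.
Compatibility — the beam at E must follow the support down by 0.03 m: δ_0 − R_E·δ_{EE} = 0.03, so R_E = (0.13379 − 0.03)/0.001894 = 54.8 kN.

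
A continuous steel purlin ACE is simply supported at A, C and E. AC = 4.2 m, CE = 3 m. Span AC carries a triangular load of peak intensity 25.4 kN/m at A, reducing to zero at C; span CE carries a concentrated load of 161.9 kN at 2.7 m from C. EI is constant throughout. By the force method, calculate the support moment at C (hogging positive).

M_C = 25.26 kN·m

Take M_C as the redundant. Released structure: two simple spans AC and CE with a hinge at C.
Discontinuity in slope at C on the released structure — sum the simple-span end rotations:
  span AC: triangular load, peak 25.4: 7w₀L³/(360EI) = 36.59/EI
  span CE: point load 161.9 at a = 2.7: Pab(L + b)/(6LEI) = 24.04/EI
  relative rotation θ_0 = (36.59 + 24.04)/EI = 60.63/EI
A unit hogging moment at C produces rotation L₁/(3EI) + L₂/(3EI) = 2.4/EI.
Compatibility: M_C·(L₁+L₂)/(3EI) = θ_0, giving M_C = 25.26 kN·m (hogging).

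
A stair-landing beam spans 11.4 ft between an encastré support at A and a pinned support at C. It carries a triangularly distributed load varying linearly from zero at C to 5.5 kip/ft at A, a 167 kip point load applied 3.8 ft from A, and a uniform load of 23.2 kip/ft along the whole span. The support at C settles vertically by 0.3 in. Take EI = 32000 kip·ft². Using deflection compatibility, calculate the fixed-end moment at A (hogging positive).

M_A = 795.6 kip·ft

Choose R_C as the redundant. The primary structure is the cantilever fixed at A.
Primary-structure tip deflection at C by superposition:
  triangular load, peak 5.5 at the fixed end: w₀L⁴/(30EI) = 3096/EI
  point load 167 at a = 3.8: Pa²(3L − a)/(6EI) = 12218/EI
  UDL 23.2: wL⁴/(8EI) = 48980/EI
  δ_0 = 64294/EI
Tip deflection under a unit load at C: L³/(3EI) = 493.8/EI.
With EI = 32000 kip·ft²: δ_0 = 2.0092 ft and δ_{CC} = 0.015433 ft/kip.
Compatibility — the beam at C must follow the support down by 0.025 ft: δ_0 − R_C·δ_{CC} = 0.025, so R_C = (2.0092 − 0.025)/0.015433 = 128.6 kip.
Moment equilibrium about A: M_A = Σ(load moments about A) − R_C·L = 2261 − 128.6×11.4 = 795.6 kip·ft.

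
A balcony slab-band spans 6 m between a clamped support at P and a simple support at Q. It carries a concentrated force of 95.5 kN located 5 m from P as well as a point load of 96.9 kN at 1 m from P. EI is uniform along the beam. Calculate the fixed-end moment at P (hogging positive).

M_P = 120.4 kN·m

Remove the prop at Q; the released (primary) structure is a cantilever built in at P.
Free-end deflection of the primary structure under the applied loading (downward +):
  point load 95.5 at a = 5: Pa²(3L − a)/(6EI) = 5173/EI
  point load 96.9 at a = 1: Pa²(3L − a)/(6EI) = 274.6/EI
  δ_0 = 5447/EI
Tip deflection under a unit load at Q: L³/(3EI) = 72/EI.
The prop prevents deflection at Q: R_Q = δ_0/δ_{QQ} = 5447/72 = 75.66 kN.
Moment equilibrium about P: M_P = Σ(load moments about P) − R_Q·L = 574.4 − 75.66×6 = 120.4 kN·m.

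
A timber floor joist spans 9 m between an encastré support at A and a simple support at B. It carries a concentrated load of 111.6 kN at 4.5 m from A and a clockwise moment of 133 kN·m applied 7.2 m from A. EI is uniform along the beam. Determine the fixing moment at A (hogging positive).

M_A = 129.8 kN·m

Release the roller at B. Primary structure: cantilever fixed at A.
Free-end deflection of the primary structure under the applied loading (downward +):
  point load 111.6 at a = 4.5: Pa²(3L − a)/(6EI) = 8475/EI
  clockwise couple 133 at a = 7.2: M₀a(2L − a)/(2EI) = 5171/EI
  δ_0 = 13646/EI
Tip deflection under a unit load at B: L³/(3EI) = 243/EI.
Compatibility at B: δ_0 − R_B·δ_{BB} = 0, so R_B = 13646/243 = 56.16 kN.
Moment equilibrium about A: M_A = Σ(load moments about A) − R_B·L = 635.2 − 56.16×9 = 129.8 kN·m.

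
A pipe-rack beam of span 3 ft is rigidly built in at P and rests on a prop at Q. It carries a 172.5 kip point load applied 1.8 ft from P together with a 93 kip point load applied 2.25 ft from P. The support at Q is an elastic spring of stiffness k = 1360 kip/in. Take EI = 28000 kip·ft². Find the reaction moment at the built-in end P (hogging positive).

Release the roller at Q. Primary structure: cantilever fixed at P.
Downward deflection at the released point Q due to the loads:
  point load 172.5 at a = 1.8: Pa²(3L − a)/(6EI) = 670.7/EI
  point load 93 at a = 2.25: Pa²(3L − a)/(6EI) = 529.7/EI
  δ_0 = 1200/EI
Flexibility coefficient — unit upward force at Q: δ_{QQ} = L³/(3EI) = 9/EI.
With EI = 28000 kip·ft²: δ_0 = 0.042869 ft and δ_{QQ} = 0.000321 ft/kip.
Compatibility — the spring shortens by R_Q/k under the reaction it provides: δ_0 − R_Q·δ_{QQ} = R_Q/k. With 1/k = 1/(1360×12) ft/kip = 0.000061 ft/kip, R_Q = δ_0 / (δ_{QQ} + 1/k) = 0.042869 / (0.000321 + 0.000061) = 112 kip.
Moment equilibrium about P: M_P = Σ(load moments about P) − R_Q·L = 519.8 − 112×3 = 183.7 kip·ft.

M_P = 183.7 kip·ft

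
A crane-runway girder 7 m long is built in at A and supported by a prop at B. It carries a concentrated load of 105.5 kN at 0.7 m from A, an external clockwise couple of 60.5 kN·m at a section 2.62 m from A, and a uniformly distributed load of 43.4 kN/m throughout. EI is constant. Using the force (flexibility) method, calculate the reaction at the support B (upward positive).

R_B = 123.3 kN

Take the reaction at B as the redundant and release it; the primary structure is a cantilever fixed at A.
Downward deflection at the released point B due to the loads:
  point load 105.5 at a = 0.7: Pa²(3L − a)/(6EI) = 174.9/EI
  clockwise couple 60.5 at a = 2.62: M₀a(2L − a)/(2EI) = 901.9/EI
  UDL 43.4: wL⁴/(8EI) = 13025/EI
  δ_0 = 14102/EI
Flexibility coefficient — unit upward force at B: δ_{BB} = L³/(3EI) = 114.3/EI.
The prop prevents deflection at B: R_B = δ_0/δ_{BB} = 14102/114.3 = 123.3 kN.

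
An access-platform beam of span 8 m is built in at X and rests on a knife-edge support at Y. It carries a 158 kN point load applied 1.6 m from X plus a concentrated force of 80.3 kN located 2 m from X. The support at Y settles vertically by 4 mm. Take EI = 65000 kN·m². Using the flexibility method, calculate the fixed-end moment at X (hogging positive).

Take the reaction at Y as the redundant and release it; the primary structure is a cantilever fixed at X.
Primary-structure tip deflection at Y by superposition:
  point load 158 at a = 1.6: Pa²(3L − a)/(6EI) = 1510/EI
  point load 80.3 at a = 2: Pa²(3L − a)/(6EI) = 1178/EI
  δ_0 = 2688/EI
Flexibility coefficient — unit upward force at Y: δ_{YY} = L³/(3EI) = 170.7/EI.
With EI = 65000 kN·m²: δ_0 = 0.041351 m and δ_{YY} = 0.002626 m/kN.
Compatibility — the beam at Y must follow the support down by 0.004 m: δ_0 − R_Y·δ_{YY} = 0.004, so R_Y = (0.041351 − 0.004)/0.002626 = 14.23 kN.
Moment equilibrium about X: M_X = Σ(load moments about X) − R_Y·L = 413.4 − 14.23×8 = 299.6 kN·m.

M_X = 299.6 kN·m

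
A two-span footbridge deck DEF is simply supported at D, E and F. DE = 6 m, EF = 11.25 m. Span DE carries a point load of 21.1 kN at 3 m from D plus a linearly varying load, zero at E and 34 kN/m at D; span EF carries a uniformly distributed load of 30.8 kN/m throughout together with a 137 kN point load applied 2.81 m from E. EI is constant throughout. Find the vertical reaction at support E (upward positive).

R_E = 452.4 kN

Release continuity at E by inserting a hinge; the redundant is the internal moment M_E. The primary structure is two simply-supported spans DE and EF.
Discontinuity in slope at E on the released structure — sum the simple-span end rotations:
  span DE: point load 21.1 at a = 3: Pab(L + a)/(6LEI) = 47.48/EI
  span DE: triangular load, peak 34: 7w₀L³/(360EI) = 142.8/EI
  span EF: UDL 30.8: wL³/(24EI) = 1827/EI
  span EF: point load 137 at a = 2.81: Pab(L + b)/(6LEI) = 947.8/EI
  relative rotation θ_0 = (190.3 + 2775)/EI = 2965/EI
A unit hogging moment at E produces rotation L₁/(3EI) + L₂/(3EI) = 5.75/EI.
Slope continuity at E: θ_0 = M_E·5.75/EI, so M_E = 2965/5.75 = 515.7 kN·m (hogging).
Span DE, ΣM about D with M_E applied at E: R_E^{DE}·6 = 267.3 + 515.7, so R_E^{DE} = 130.5 kN and R_D = 123.1 − 130.5 = -7.401 kN.
Span EF, ΣM about F: R_E^{EF}·11.25 = 3105 + 515.7, so R_E^{EF} = 321.9 kN and R_F = 483.5 − 321.9 = 161.6 kN.
R_E = 130.5 + 321.9 = 452.4 kN.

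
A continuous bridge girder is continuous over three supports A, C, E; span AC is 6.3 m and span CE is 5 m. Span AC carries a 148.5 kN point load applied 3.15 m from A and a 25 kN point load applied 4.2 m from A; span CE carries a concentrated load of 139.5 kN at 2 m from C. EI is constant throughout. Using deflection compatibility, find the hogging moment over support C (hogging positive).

Release continuity at C by inserting a hinge; the redundant is the internal moment M_C. The primary structure is two simply-supported spans AC and CE.
End slopes at the hinge C, treating each span as simply supported:
  span AC: point load 148.5 at a = 3.15: Pab(L + a)/(6LEI) = 368.4/EI
  span AC: point load 25 at a = 4.2: Pab(L + a)/(6LEI) = 61.25/EI
  span CE: point load 139.5 at a = 2: Pab(L + b)/(6LEI) = 223.2/EI
  relative rotation θ_0 = (429.6 + 223.2)/EI = 652.8/EI
A unit hogging moment at C produces rotation L₁/(3EI) + L₂/(3EI) = 3.767/EI.
Slope continuity at C: θ_0 = M_C·3.767/EI, so M_C = 652.8/3.767 = 173.3 kN·m (hogging).

M_C = 173.3 kN·m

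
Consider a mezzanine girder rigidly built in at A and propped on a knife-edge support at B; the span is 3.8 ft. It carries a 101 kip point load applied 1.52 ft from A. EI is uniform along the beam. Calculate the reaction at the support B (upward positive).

Release the roller at B. Primary structure: cantilever fixed at A.
Free-end deflection of the primary structure under the applied loading (downward +):
  point load 101 at a = 1.52: Pa²(3L − a)/(6EI) = 384.3/EI
Tip deflection under a unit load at B: L³/(3EI) = 18.29/EI.
Compatibility at B: δ_0 − R_B·δ_{BB} = 0, so R_B = 384.3/18.29 = 21.01 kip.

R_B = 21.01 kip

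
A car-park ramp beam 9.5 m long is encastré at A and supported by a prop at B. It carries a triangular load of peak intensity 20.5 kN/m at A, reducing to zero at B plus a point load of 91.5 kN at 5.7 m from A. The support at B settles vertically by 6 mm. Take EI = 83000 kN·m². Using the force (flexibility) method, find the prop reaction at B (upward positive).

Release the roller at B. Primary structure: cantilever fixed at A.
Downward deflection at the released point B due to the loads:
  triangular load, peak 20.5 at the fixed end: w₀L⁴/(30EI) = 5566/EI
  point load 91.5 at a = 5.7: Pa²(3L − a)/(6EI) = 11297/EI
  δ_0 = 16863/EI
Tip deflection under a unit load at B: L³/(3EI) = 285.8/EI.
With EI = 83000 kN·m²: δ_0 = 0.20316 m and δ_{BB} = 0.003443 m/kN.
Compatibility — the beam at B must follow the support down by 0.006 m: δ_0 − R_B·δ_{BB} = 0.006, so R_B = (0.20316 − 0.006)/0.003443 = 57.26 kN.

R_B = 57.26 kN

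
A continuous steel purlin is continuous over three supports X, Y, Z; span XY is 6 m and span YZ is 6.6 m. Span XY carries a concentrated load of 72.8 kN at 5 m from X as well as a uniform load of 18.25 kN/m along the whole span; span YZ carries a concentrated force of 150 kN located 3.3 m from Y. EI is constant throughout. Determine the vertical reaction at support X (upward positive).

R_X = 39.75 kN

Take M_Y as the redundant. Released structure: two simple spans XY and YZ with a hinge at Y.
Rotations at Y on the released spans (each span's end-slope, ×1/EI):
  span XY: point load 72.8 at a = 5: Pab(L + a)/(6LEI) = 111.2/EI
  span XY: UDL 18.25: wL³/(24EI) = 164.2/EI
  span YZ: point load 150 at a = 3.3: Pab(L + b)/(6LEI) = 408.4/EI
  relative rotation θ_0 = (275.5 + 408.4)/EI = 683.8/EI
A unit hogging moment at Y produces rotation L₁/(3EI) + L₂/(3EI) = 4.2/EI.
Compatibility: M_Y·(L₁+L₂)/(3EI) = θ_0, giving M_Y = 162.8 kN·m (hogging).
Span XY, ΣM about X with M_Y applied at Y: R_Y^{XY}·6 = 692.5 + 162.8, so R_Y^{XY} = 142.6 kN and R_X = 182.3 − 142.6 = 39.75 kN.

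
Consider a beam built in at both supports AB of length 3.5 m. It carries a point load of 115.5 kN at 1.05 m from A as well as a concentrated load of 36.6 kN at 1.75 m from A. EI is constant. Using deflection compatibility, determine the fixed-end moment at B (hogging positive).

Release both end moments; the primary structure is a simply-supported span AB with redundants M_A and M_B.
Simple-span end rotations at A and B under the given loads:
  at A: point load 115.5 at a = 1.05: Pab(L + b)/(6LEI) = 84.19/EI
  at B: point load 115.5 at a = 1.05: Pab(L + a)/(6LEI) = 64.38/EI
  at A: point load 36.6 at a = 1.75: Pab(L + b)/(6LEI) = 28.02/EI
  at B: point load 36.6 at a = 1.75: Pab(L + a)/(6LEI) = 28.02/EI
  θ_A0 = 112.2/EI,  θ_B0 = 92.4/EI
Flexibility coefficients: a unit moment at one end gives L/(3EI) there and L/(6EI) at the far end, so f₁₁ = f₂₂ = 1.167/EI and f₁₂ = f₂₁ = 0.5833/EI.
Compatibility — zero rotation at each built-in end:
  1.167 M_A + 0.5833 M_B = 112.2
  0.5833 M_A + 1.167 M_B = 92.4
Solving the pair gives M_A = 75.44 kN·m and M_B = 41.48 kN·m (hogging).

M_B = 41.48 kN·m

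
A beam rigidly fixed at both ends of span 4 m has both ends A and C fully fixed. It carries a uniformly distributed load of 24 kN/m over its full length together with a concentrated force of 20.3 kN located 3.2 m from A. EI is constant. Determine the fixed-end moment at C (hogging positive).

Take the two fixed-end moments M_A, M_C as redundants; the released structure is the simple span AC.
End rotations of the released simple span under the applied load (×1/EI):
  at A: UDL 24: wL³/(24EI) = 64/EI
  at C: UDL 24: wL³/(24EI) = 64/EI
  at A: point load 20.3 at a = 3.2: Pab(L + b)/(6LEI) = 10.39/EI
  at C: point load 20.3 at a = 3.2: Pab(L + a)/(6LEI) = 15.59/EI
  θ_A0 = 74.39/EI,  θ_C0 = 79.59/EI
Flexibility coefficients: a unit moment at one end gives L/(3EI) there and L/(6EI) at the far end, so f₁₁ = f₂₂ = 1.333/EI and f₁₂ = f₂₁ = 0.6667/EI.
Compatibility — zero rotation at each built-in end:
  1.333 M_A + 0.6667 M_C = 74.39
  0.6667 M_A + 1.333 M_C = 79.59
Solving the pair gives M_A = 34.6 kN·m and M_C = 42.39 kN·m (hogging).

M_C = 42.39 kN·m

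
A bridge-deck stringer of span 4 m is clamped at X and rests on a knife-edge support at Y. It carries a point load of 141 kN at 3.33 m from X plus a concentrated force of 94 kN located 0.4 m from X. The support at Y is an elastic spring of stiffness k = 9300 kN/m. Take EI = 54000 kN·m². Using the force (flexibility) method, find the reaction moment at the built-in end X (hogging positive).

M_X = 169.9 kN·m

Take the reaction at Y as the redundant and release it; the primary structure is a cantilever fixed at X.
Free-end deflection of the primary structure under the applied loading (downward +):
  point load 141 at a = 3.33: Pa²(3L − a)/(6EI) = 2259/EI
  point load 94 at a = 0.4: Pa²(3L − a)/(6EI) = 29.08/EI
  δ_0 = 2288/EI
Flexibility coefficient — unit upward force at Y: δ_{YY} = L³/(3EI) = 21.33/EI.
With EI = 54000 kN·m²: δ_0 = 0.042378 m and δ_{YY} = 0.000395 m/kN.
Compatibility — the spring shortens by R_Y/k under the reaction it provides: δ_0 − R_Y·δ_{YY} = R_Y/k. With 1/k = 0.000108 m/kN, R_Y = δ_0 / (δ_{YY} + 1/k) = 0.042378 / (0.000395 + 0.000108) = 84.32 kN.
Moment equilibrium about X: M_X = Σ(load moments about X) − R_Y·L = 507.1 − 84.32×4 = 169.9 kN·m.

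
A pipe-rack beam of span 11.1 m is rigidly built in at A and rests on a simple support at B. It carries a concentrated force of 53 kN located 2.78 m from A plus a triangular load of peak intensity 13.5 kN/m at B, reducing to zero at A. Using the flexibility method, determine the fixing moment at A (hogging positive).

Choose R_B as the redundant. The primary structure is the cantilever fixed at A.
Downward deflection at the released point B due to the loads:
  point load 53 at a = 2.78: Pa²(3L − a)/(6EI) = 2084/EI
  triangular load, peak 13.5 at the free end: 11w₀L⁴/(120EI) = 18786/EI
  δ_0 = 20870/EI
Flexibility coefficient — unit upward force at B: δ_{BB} = L³/(3EI) = 455.9/EI.
The prop prevents deflection at B: R_B = δ_0/δ_{BB} = 20870/455.9 = 45.78 kN.
Moment equilibrium about A: M_A = Σ(load moments about A) − R_B·L = 701.8 − 45.78×11.1 = 193.6 kN·m.

M_A = 193.6 kN·m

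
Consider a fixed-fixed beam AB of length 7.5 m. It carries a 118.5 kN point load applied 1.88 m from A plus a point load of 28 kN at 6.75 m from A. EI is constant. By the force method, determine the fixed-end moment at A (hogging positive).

Release both end moments; the primary structure is a simply-supported span AB with redundants M_A and M_B.
On the primary (simply-supported) span, the end slopes from the loading are:
  at A: point load 118.5 at a = 1.88: Pab(L + b)/(6LEI) = 365/EI
  at B: point load 118.5 at a = 1.88: Pab(L + a)/(6LEI) = 261/EI
  at A: point load 28 at a = 6.75: Pab(L + b)/(6LEI) = 25.99/EI
  at B: point load 28 at a = 6.75: Pab(L + a)/(6LEI) = 44.89/EI
  θ_A0 = 391/EI,  θ_B0 = 305.9/EI
Flexibility coefficients: a unit moment at one end gives L/(3EI) there and L/(6EI) at the far end, so f₁₁ = f₂₂ = 2.5/EI and f₁₂ = f₂₁ = 1.25/EI.
Compatibility — zero rotation at each built-in end:
  2.5 M_A + 1.25 M_B = 391
  1.25 M_A + 2.5 M_B = 305.9
Solving the pair gives M_A = 127 kN·m and M_B = 58.86 kN·m (hogging).

M_A = 127 kN·m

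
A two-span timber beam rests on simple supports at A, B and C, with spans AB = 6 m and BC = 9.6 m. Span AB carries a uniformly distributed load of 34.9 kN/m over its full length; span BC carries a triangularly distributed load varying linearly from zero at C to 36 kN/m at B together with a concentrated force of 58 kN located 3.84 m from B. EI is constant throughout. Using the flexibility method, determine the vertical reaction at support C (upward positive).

R_C = 53.48 kN

Release continuity at B by inserting a hinge; the redundant is the internal moment M_B. The primary structure is two simply-supported spans AB and BC.
End slopes at the hinge B, treating each span as simply supported:
  span AB: UDL 34.9: wL³/(24EI) = 314.1/EI
  span BC: triangular load, peak 36: w₀L³/(45EI) = 707.8/EI
  span BC: point load 58 at a = 3.84: Pab(L + b)/(6LEI) = 342.1/EI
  relative rotation θ_0 = (314.1 + 1050)/EI = 1364/EI
A unit hogging moment at B produces rotation L₁/(3EI) + L₂/(3EI) = 5.2/EI.
Slope continuity at B: θ_0 = M_B·5.2/EI, so M_B = 1364/5.2 = 262.3 kN·m (hogging).
Span BC, ΣM about C: R_B^{BC}·9.6 = 1440 + 262.3, so R_B^{BC} = 177.3 kN and R_C = 230.8 − 177.3 = 53.48 kN.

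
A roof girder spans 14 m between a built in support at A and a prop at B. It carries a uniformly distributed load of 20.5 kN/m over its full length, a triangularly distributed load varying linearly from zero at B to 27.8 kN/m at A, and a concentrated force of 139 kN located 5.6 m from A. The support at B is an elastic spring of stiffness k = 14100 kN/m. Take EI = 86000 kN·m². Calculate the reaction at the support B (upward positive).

Release the roller at B. Primary structure: cantilever fixed at A.
Deflection at B on the released cantilever, summing each load's contribution:
  UDL 20.5: wL⁴/(8EI) = 98441/EI
  triangular load, peak 27.8 at the fixed end: w₀L⁴/(30EI) = 35599/EI
  point load 139 at a = 5.6: Pa²(3L − a)/(6EI) = 26445/EI
  δ_0 = 160485/EI
Tip deflection under a unit load at B: L³/(3EI) = 914.7/EI.
With EI = 86000 kN·m²: δ_0 = 1.8661 m and δ_{BB} = 0.010636 m/kN.
Compatibility — the spring shortens by R_B/k under the reaction it provides: δ_0 − R_B·δ_{BB} = R_B/k. With 1/k = 0.000071 m/kN, R_B = δ_0 / (δ_{BB} + 1/k) = 1.8661 / (0.010636 + 0.000071) = 174.3 kN.

R_B = 174.3 kN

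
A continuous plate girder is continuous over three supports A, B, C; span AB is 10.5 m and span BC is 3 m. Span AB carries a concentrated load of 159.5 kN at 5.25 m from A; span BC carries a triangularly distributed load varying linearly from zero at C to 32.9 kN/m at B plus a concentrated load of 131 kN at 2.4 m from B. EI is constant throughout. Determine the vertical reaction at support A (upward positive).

Take M_B as the redundant. Released structure: two simple spans AB and BC with a hinge at B.
Discontinuity in slope at B on the released structure — sum the simple-span end rotations:
  span AB: point load 159.5 at a = 5.25: Pab(L + a)/(6LEI) = 1099/EI
  span BC: triangular load, peak 32.9: w₀L³/(45EI) = 19.74/EI
  span BC: point load 131 at a = 2.4: Pab(L + b)/(6LEI) = 37.73/EI
  relative rotation θ_0 = (1099 + 57.47)/EI = 1157/EI
A unit hogging moment at B produces rotation L₁/(3EI) + L₂/(3EI) = 4.5/EI.
Slope continuity at B: θ_0 = M_B·4.5/EI, so M_B = 1157/4.5 = 257 kN·m (hogging).
Span AB, ΣM about A with M_B applied at B: R_B^{AB}·10.5 = 837.4 + 257, so R_B^{AB} = 104.2 kN and R_A = 159.5 − 104.2 = 55.27 kN.

R_A = 55.27 kN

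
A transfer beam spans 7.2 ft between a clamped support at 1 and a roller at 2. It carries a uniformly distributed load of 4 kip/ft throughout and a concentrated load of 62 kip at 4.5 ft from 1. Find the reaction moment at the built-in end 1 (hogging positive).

M_1 = 97.85 kip·ft

Release the roller at 2. Primary structure: cantilever fixed at 1.
Primary-structure tip deflection at 2 by superposition:
  UDL 4: wL⁴/(8EI) = 1344/EI
  point load 62 at a = 4.5: Pa²(3L − a)/(6EI) = 3578/EI
  δ_0 = 4922/EI
Flexibility coefficient — unit upward force at 2: δ_{22} = L³/(3EI) = 124.4/EI.
The prop prevents deflection at 2: R_2 = δ_0/δ_{22} = 4922/124.4 = 39.56 kip.
Moment equilibrium about 1: M_1 = Σ(load moments about 1) − R_2·L = 382.7 − 39.56×7.2 = 97.85 kip·ft.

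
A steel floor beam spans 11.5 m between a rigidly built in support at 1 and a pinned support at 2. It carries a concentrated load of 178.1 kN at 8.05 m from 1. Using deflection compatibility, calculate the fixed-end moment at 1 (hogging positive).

Take the reaction at 2 as the redundant and release it; the primary structure is a cantilever fixed at 1.
Free-end deflection of the primary structure under the applied loading (downward +):
  point load 178.1 at a = 8.05: Pa²(3L − a)/(6EI) = 50878/EI
Tip deflection under a unit load at 2: L³/(3EI) = 507/EI.
Compatibility at 2: δ_0 − R_2·δ_{22} = 0, so R_2 = 50878/507 = 100.4 kN.
Moment equilibrium about 1: M_1 = Σ(load moments about 1) − R_2·L = 1434 − 100.4×11.5 = 279.6 kN·m.

M_1 = 279.6 kN·m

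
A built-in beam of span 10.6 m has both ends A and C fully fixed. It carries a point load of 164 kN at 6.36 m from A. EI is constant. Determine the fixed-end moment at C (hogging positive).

Release both end moments; the primary structure is a simply-supported span AC with redundants M_A and M_C.
On the primary (simply-supported) span, the end slopes from the loading are:
  at A: point load 164 at a = 6.36: Pab(L + b)/(6LEI) = 1032/EI
  at C: point load 164 at a = 6.36: Pab(L + a)/(6LEI) = 1179/EI
  θ_A0 = 1032/EI,  θ_C0 = 1179/EI
Flexibility coefficients: a unit moment at one end gives L/(3EI) there and L/(6EI) at the far end, so f₁₁ = f₂₂ = 3.533/EI and f₁₂ = f₂₁ = 1.767/EI.
Compatibility — zero rotation at each built-in end:
  3.533 M_A + 1.767 M_C = 1032
  1.767 M_A + 3.533 M_C = 1179
Solving the pair gives M_A = 166.9 kN·m and M_C = 250.3 kN·m (hogging).

M_C = 250.3 kN·m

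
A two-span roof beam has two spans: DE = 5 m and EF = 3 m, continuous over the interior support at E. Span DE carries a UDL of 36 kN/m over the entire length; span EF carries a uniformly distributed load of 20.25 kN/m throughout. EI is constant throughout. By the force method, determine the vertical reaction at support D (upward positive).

Take M_E as the redundant. Released structure: two simple spans DE and EF with a hinge at E.
Discontinuity in slope at E on the released structure — sum the simple-span end rotations:
  span DE: UDL 36: wL³/(24EI) = 187.5/EI
  span EF: UDL 20.25: wL³/(24EI) = 22.78/EI
  relative rotation θ_0 = (187.5 + 22.78)/EI = 210.3/EI
A unit hogging moment at E produces rotation L₁/(3EI) + L₂/(3EI) = 2.667/EI.
Compatibility: M_E·(L₁+L₂)/(3EI) = θ_0, giving M_E = 78.86 kN·m (hogging).
Span DE, ΣM about D with M_E applied at E: R_E^{DE}·5 = 450 + 78.86, so R_E^{DE} = 105.8 kN and R_D = 180 − 105.8 = 74.23 kN.

R_D = 74.23 kN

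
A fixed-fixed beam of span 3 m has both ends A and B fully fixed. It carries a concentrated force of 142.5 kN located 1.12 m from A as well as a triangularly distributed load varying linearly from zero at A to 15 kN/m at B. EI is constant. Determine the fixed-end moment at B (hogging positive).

Release both end moments; the primary structure is a simply-supported span AB with redundants M_A and M_B.
End rotations of the released simple span under the applied load (×1/EI):
  at A: point load 142.5 at a = 1.12: Pab(L + b)/(6LEI) = 81.35/EI
  at B: point load 142.5 at a = 1.12: Pab(L + a)/(6LEI) = 68.68/EI
  at A: triangular load, peak 15: 7w₀L³/(360EI) = 7.875/EI
  at B: triangular load, peak 15: w₀L³/(45EI) = 9/EI
  θ_A0 = 89.22/EI,  θ_B0 = 77.68/EI
Flexibility coefficients: a unit moment at one end gives L/(3EI) there and L/(6EI) at the far end, so f₁₁ = f₂₂ = 1/EI and f₁₂ = f₂₁ = 0.5/EI.
Compatibility — zero rotation at each built-in end:
  1 M_A + 0.5 M_B = 89.22
  0.5 M_A + 1 M_B = 77.68
Solving the pair gives M_A = 67.18 kN·m and M_B = 44.09 kN·m (hogging).

M_B = 44.09 kN·m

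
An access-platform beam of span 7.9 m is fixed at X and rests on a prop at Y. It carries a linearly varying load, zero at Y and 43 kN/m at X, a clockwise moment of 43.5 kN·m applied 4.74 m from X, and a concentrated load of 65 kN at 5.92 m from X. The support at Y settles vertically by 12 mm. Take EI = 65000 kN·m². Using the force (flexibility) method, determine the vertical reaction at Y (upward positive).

R_Y = 77.24 kN

Take the reaction at Y as the redundant and release it; the primary structure is a cantilever fixed at X.
Deflection at Y on the released cantilever, summing each load's contribution:
  triangular load, peak 43 at the fixed end: w₀L⁴/(30EI) = 5583/EI
  clockwise couple 43.5 at a = 4.74: M₀a(2L − a)/(2EI) = 1140/EI
  point load 65 at a = 5.92: Pa²(3L − a)/(6EI) = 6751/EI
  δ_0 = 13474/EI
Flexibility coefficient — unit upward force at Y: δ_{YY} = L³/(3EI) = 164.3/EI.
With EI = 65000 kN·m²: δ_0 = 0.20729 m and δ_{YY} = 0.002528 m/kN.
Compatibility — the beam at Y must follow the support down by 0.012 m: δ_0 − R_Y·δ_{YY} = 0.012, so R_Y = (0.20729 − 0.012)/0.002528 = 77.24 kN.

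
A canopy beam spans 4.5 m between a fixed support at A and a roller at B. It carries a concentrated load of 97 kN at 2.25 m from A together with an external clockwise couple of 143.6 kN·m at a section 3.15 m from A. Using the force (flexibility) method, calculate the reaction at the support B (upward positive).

Release the roller at B. Primary structure: cantilever fixed at A.
Primary-structure tip deflection at B by superposition:
  point load 97 at a = 2.25: Pa²(3L − a)/(6EI) = 920.7/EI
  clockwise couple 143.6 at a = 3.15: M₀a(2L − a)/(2EI) = 1323/EI
  δ_0 = 2244/EI
Flexibility coefficient — unit upward force at B: δ_{BB} = L³/(3EI) = 30.38/EI.
Compatibility at B: δ_0 − R_B·δ_{BB} = 0, so R_B = 2244/30.38 = 73.87 kN.

R_B = 73.87 kN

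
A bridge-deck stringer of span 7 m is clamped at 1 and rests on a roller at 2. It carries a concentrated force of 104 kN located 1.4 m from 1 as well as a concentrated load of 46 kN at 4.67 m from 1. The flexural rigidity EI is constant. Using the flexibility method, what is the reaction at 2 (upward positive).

R_2 = 29.71 kN

Remove the prop at 2; the released (primary) structure is a cantilever built in at 1.
Deflection at 2 on the released cantilever, summing each load's contribution:
  point load 104 at a = 1.4: Pa²(3L − a)/(6EI) = 665.9/EI
  point load 46 at a = 4.67: Pa²(3L − a)/(6EI) = 2730/EI
  δ_0 = 3396/EI
Tip deflection under a unit load at 2: L³/(3EI) = 114.3/EI.
Compatibility at 2: δ_0 − R_2·δ_{22} = 0, so R_2 = 3396/114.3 = 29.71 kN.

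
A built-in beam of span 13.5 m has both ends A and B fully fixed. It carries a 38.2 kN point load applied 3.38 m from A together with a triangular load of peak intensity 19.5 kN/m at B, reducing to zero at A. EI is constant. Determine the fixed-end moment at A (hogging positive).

Release both end moments; the primary structure is a simply-supported span AB with redundants M_A and M_B.
End rotations of the released simple span under the applied load (×1/EI):
  at A: point load 38.2 at a = 3.38: Pab(L + b)/(6LEI) = 381/EI
  at B: point load 38.2 at a = 3.38: Pab(L + a)/(6LEI) = 272.3/EI
  at A: triangular load, peak 19.5: 7w₀L³/(360EI) = 932.9/EI
  at B: triangular load, peak 19.5: w₀L³/(45EI) = 1066/EI
  θ_A0 = 1314/EI,  θ_B0 = 1338/EI
Flexibility coefficients: a unit moment at one end gives L/(3EI) there and L/(6EI) at the far end, so f₁₁ = f₂₂ = 4.5/EI and f₁₂ = f₂₁ = 2.25/EI.
Compatibility — zero rotation at each built-in end:
  4.5 M_A + 2.25 M_B = 1314
  2.25 M_A + 4.5 M_B = 1338
Solving the pair gives M_A = 191 kN·m and M_B = 201.9 kN·m (hogging).

M_A = 191 kN·m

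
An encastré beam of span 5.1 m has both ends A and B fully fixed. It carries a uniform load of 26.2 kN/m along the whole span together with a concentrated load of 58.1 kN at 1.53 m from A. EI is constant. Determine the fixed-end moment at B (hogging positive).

M_B = 75.46 kN·m

Take the two fixed-end moments M_A, M_B as redundants; the released structure is the simple span AB.
On the primary (simply-supported) span, the end slopes from the loading are:
  at A: UDL 26.2: wL³/(24EI) = 144.8/EI
  at B: UDL 26.2: wL³/(24EI) = 144.8/EI
  at A: point load 58.1 at a = 1.53: Pab(L + b)/(6LEI) = 89.92/EI
  at B: point load 58.1 at a = 1.53: Pab(L + a)/(6LEI) = 68.76/EI
  θ_A0 = 234.7/EI,  θ_B0 = 213.6/EI
Flexibility coefficients: a unit moment at one end gives L/(3EI) there and L/(6EI) at the far end, so f₁₁ = f₂₂ = 1.7/EI and f₁₂ = f₂₁ = 0.85/EI.
Compatibility — zero rotation at each built-in end:
  1.7 M_A + 0.85 M_B = 234.7
  0.85 M_A + 1.7 M_B = 213.6
Solving the pair gives M_A = 100.3 kN·m and M_B = 75.46 kN·m (hogging).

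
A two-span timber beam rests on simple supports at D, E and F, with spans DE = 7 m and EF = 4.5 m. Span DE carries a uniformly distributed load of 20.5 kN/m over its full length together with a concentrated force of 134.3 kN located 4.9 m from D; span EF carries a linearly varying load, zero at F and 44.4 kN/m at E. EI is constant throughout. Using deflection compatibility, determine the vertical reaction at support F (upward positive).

R_F = -11.6 kN

Take M_E as the redundant. Released structure: two simple spans DE and EF with a hinge at E.
End slopes at the hinge E, treating each span as simply supported:
  span DE: UDL 20.5: wL³/(24EI) = 293/EI
  span DE: point load 134.3 at a = 4.9: Pab(L + a)/(6LEI) = 391.6/EI
  span EF: triangular load, peak 44.4: w₀L³/(45EI) = 89.91/EI
  relative rotation θ_0 = (684.5 + 89.91)/EI = 774.4/EI
A unit hogging moment at E produces rotation L₁/(3EI) + L₂/(3EI) = 3.833/EI.
Slope continuity at E: θ_0 = M_E·3.833/EI, so M_E = 774.4/3.833 = 202 kN·m (hogging).
Span EF, ΣM about F: R_E^{EF}·4.5 = 299.7 + 202, so R_E^{EF} = 111.5 kN and R_F = 99.9 − 111.5 = -11.6 kN.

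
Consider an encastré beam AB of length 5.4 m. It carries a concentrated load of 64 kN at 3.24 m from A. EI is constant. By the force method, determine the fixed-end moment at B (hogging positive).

M_B = 49.77 kN·m

Release both end moments; the primary structure is a simply-supported span AB with redundants M_A and M_B.
End rotations of the released simple span under the applied load (×1/EI):
  at A: point load 64 at a = 3.24: Pab(L + b)/(6LEI) = 104.5/EI
  at B: point load 64 at a = 3.24: Pab(L + a)/(6LEI) = 119.4/EI
  θ_A0 = 104.5/EI,  θ_B0 = 119.4/EI
Flexibility coefficients: a unit moment at one end gives L/(3EI) there and L/(6EI) at the far end, so f₁₁ = f₂₂ = 1.8/EI and f₁₂ = f₂₁ = 0.9/EI.
Compatibility — zero rotation at each built-in end:
  1.8 M_A + 0.9 M_B = 104.5
  0.9 M_A + 1.8 M_B = 119.4
Solving the pair gives M_A = 33.18 kN·m and M_B = 49.77 kN·m (hogging).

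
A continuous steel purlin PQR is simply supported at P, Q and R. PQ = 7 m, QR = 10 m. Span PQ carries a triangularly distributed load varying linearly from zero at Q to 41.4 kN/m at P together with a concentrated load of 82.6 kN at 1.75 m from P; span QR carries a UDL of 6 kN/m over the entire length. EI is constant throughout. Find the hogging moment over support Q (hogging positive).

Insert a hinge at Q; M_Q is the redundant, and each span becomes simply supported.
Rotations at Q on the released spans (each span's end-slope, ×1/EI):
  span PQ: triangular load, peak 41.4: 7w₀L³/(360EI) = 276.1/EI
  span PQ: point load 82.6 at a = 1.75: Pab(L + a)/(6LEI) = 158.1/EI
  span QR: UDL 6: wL³/(24EI) = 250/EI
  relative rotation θ_0 = (434.2 + 250)/EI = 684.2/EI
A unit hogging moment at Q produces rotation L₁/(3EI) + L₂/(3EI) = 5.667/EI.
Compatibility: M_Q·(L₁+L₂)/(3EI) = θ_0, giving M_Q = 120.7 kN·m (hogging).

M_Q = 120.7 kN·m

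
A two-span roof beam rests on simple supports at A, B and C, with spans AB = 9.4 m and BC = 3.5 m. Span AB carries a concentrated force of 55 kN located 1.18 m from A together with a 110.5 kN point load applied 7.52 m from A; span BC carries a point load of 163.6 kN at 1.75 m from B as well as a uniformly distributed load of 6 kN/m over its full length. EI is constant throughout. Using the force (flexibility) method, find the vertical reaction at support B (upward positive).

Take M_B as the redundant. Released structure: two simple spans AB and BC with a hinge at B.
Discontinuity in slope at B on the released structure — sum the simple-span end rotations:
  span AB: point load 55 at a = 1.18: Pab(L + a)/(6LEI) = 100.1/EI
  span AB: point load 110.5 at a = 7.52: Pab(L + a)/(6LEI) = 468.7/EI
  span BC: point load 163.6 at a = 1.75: Pab(L + b)/(6LEI) = 125.3/EI
  span BC: UDL 6: wL³/(24EI) = 10.72/EI
  relative rotation θ_0 = (568.7 + 136)/EI = 704.7/EI
A unit hogging moment at B produces rotation L₁/(3EI) + L₂/(3EI) = 4.3/EI.
Compatibility: M_B·(L₁+L₂)/(3EI) = θ_0, giving M_B = 163.9 kN·m (hogging).
Span AB, ΣM about A with M_B applied at B: R_B^{AB}·9.4 = 895.9 + 163.9, so R_B^{AB} = 112.7 kN and R_A = 165.5 − 112.7 = 52.76 kN.
Span BC, ΣM about C: R_B^{BC}·3.5 = 323.1 + 163.9, so R_B^{BC} = 139.1 kN and R_C = 184.6 − 139.1 = 45.48 kN.
R_B = 112.7 + 139.1 = 251.9 kN.

R_B = 251.9 kN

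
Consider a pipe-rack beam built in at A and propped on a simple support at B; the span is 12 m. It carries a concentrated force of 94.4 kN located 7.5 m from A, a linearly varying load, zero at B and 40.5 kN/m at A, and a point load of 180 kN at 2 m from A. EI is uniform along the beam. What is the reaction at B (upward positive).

Choose R_B as the redundant. The primary structure is the cantilever fixed at A.
Deflection at B on the released cantilever, summing each load's contribution:
  point load 94.4 at a = 7.5: Pa²(3L − a)/(6EI) = 25222/EI
  triangular load, peak 40.5 at the fixed end: w₀L⁴/(30EI) = 27994/EI
  point load 180 at a = 2: Pa²(3L − a)/(6EI) = 4080/EI
  δ_0 = 57296/EI
Tip deflection under a unit load at B: L³/(3EI) = 576/EI.
The prop prevents deflection at B: R_B = δ_0/δ_{BB} = 57296/576 = 99.47 kN.

R_B = 99.47 kN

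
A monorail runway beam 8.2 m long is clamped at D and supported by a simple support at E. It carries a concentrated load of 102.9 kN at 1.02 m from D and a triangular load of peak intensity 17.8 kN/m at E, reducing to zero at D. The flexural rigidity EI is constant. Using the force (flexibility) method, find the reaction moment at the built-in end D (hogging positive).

Choose R_E as the redundant. The primary structure is the cantilever fixed at D.
Primary-structure tip deflection at E by superposition:
  point load 102.9 at a = 1.02: Pa²(3L − a)/(6EI) = 420.7/EI
  triangular load, peak 17.8 at the free end: 11w₀L⁴/(120EI) = 7377/EI
  δ_0 = 7798/EI
Flexibility coefficient — unit upward force at E: δ_{EE} = L³/(3EI) = 183.8/EI.
Compatibility at E: δ_0 − R_E·δ_{EE} = 0, so R_E = 7798/183.8 = 42.43 kN.
Moment equilibrium about D: M_D = Σ(load moments about D) − R_E·L = 503.9 − 42.43×8.2 = 156 kN·m.

M_D = 156 kN·m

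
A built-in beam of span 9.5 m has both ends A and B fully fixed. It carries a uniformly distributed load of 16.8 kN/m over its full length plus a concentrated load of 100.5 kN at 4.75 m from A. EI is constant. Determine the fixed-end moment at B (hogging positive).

M_B = 245.7 kN·m

Take the two fixed-end moments M_A, M_B as redundants; the released structure is the simple span AB.
Simple-span end rotations at A and B under the given loads:
  at A: UDL 16.8: wL³/(24EI) = 600.2/EI
  at B: UDL 16.8: wL³/(24EI) = 600.2/EI
  at A: point load 100.5 at a = 4.75: Pab(L + b)/(6LEI) = 566.9/EI
  at B: point load 100.5 at a = 4.75: Pab(L + a)/(6LEI) = 566.9/EI
  θ_A0 = 1167/EI,  θ_B0 = 1167/EI
Flexibility coefficients: a unit moment at one end gives L/(3EI) there and L/(6EI) at the far end, so f₁₁ = f₂₂ = 3.167/EI and f₁₂ = f₂₁ = 1.583/EI.
Compatibility — zero rotation at each built-in end:
  3.167 M_A + 1.583 M_B = 1167
  1.583 M_A + 3.167 M_B = 1167
Solving the pair gives M_A = 245.7 kN·m and M_B = 245.7 kN·m (hogging).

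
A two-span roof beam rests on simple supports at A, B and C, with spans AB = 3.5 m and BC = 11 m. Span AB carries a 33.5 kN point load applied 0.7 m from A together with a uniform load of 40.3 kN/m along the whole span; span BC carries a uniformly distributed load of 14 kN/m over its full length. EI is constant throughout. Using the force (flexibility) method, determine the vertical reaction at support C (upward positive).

Release continuity at B by inserting a hinge; the redundant is the internal moment M_B. The primary structure is two simply-supported spans AB and BC.
Rotations at B on the released spans (each span's end-slope, ×1/EI):
  span AB: point load 33.5 at a = 0.7: Pab(L + a)/(6LEI) = 13.13/EI
  span AB: UDL 40.3: wL³/(24EI) = 71.99/EI
  span BC: UDL 14: wL³/(24EI) = 776.4/EI
  relative rotation θ_0 = (85.13 + 776.4)/EI = 861.5/EI
A unit hogging moment at B produces rotation L₁/(3EI) + L₂/(3EI) = 4.833/EI.
Slope continuity at B: θ_0 = M_B·4.833/EI, so M_B = 861.5/4.833 = 178.3 kN·m (hogging).
Span BC, ΣM about C: R_B^{BC}·11 = 847 + 178.3, so R_B^{BC} = 93.2 kN and R_C = 154 − 93.2 = 60.8 kN.

R_C = 60.8 kN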